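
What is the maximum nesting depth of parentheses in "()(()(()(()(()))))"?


Input: "()(()(()(()(()))))"
Tracking depth:
  Position 0 '(': depth becomes 1
  Position 1 ')': depth becomes 0
  Position 2 '(': depth becomes 1
  Position 3 '(': depth becomes 2
  Position 4 ')': depth becomes 1
  Position 5 '(': depth becomes 2
  Position 6 '(': depth becomes 3
  Position 7 ')': depth becomes 2
  Position 8 '(': depth becomes 3
  Position 9 '(': depth becomes 4
  Position 10 ')': depth becomes 3
  Position 11 '(': depth becomes 4
  Position 12 '(': depth becomes 5
  Position 13 ')': depth becomes 4
  Position 14 ')': depth becomes 3
  Position 15 ')': depth becomes 2
  Position 16 ')': depth becomes 1
  Position 17 ')': depth becomes 0
Maximum depth reached: 5

5


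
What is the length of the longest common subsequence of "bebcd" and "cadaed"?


LCS of "bebcd" and "cadaed"
DP table:
           c    a    d    a    e    d
      0    0    0    0    0    0    0
  b   0    0    0    0    0    0    0
  e   0    0    0    0    0    1    1
  b   0    0    0    0    0    1    1
  c   0    1    1    1    1    1    1
  d   0    1    1    2    2    2    2
LCS length = dp[5][6] = 2

2


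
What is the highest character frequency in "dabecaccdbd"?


Input: dabecaccdbd
Character counts:
  'a': 2
  'b': 2
  'c': 3
  'd': 3
  'e': 1
Maximum frequency: 3

3


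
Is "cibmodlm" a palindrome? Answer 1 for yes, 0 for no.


Input: cibmodlm
Reversed: mldombic
  Compare pos 0 ('c') with pos 7 ('m'): MISMATCH
  Compare pos 1 ('i') with pos 6 ('l'): MISMATCH
  Compare pos 2 ('b') with pos 5 ('d'): MISMATCH
  Compare pos 3 ('m') with pos 4 ('o'): MISMATCH
Result: not a palindrome

0


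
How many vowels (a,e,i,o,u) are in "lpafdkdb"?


Input: lpafdkdb
Checking each character:
  'l' at position 0: consonant
  'p' at position 1: consonant
  'a' at position 2: vowel (running total: 1)
  'f' at position 3: consonant
  'd' at position 4: consonant
  'k' at position 5: consonant
  'd' at position 6: consonant
  'b' at position 7: consonant
Total vowels: 1

1


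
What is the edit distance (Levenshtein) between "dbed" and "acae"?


Computing edit distance: "dbed" -> "acae"
DP table:
           a    c    a    e
      0    1    2    3    4
  d   1    1    2    3    4
  b   2    2    2    3    4
  e   3    3    3    3    3
  d   4    4    4    4    4
Edit distance = dp[4][4] = 4

4


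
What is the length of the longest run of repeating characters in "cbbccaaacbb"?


Input: "cbbccaaacbb"
Scanning for longest run:
  Position 1 ('b'): new char, reset run to 1
  Position 2 ('b'): continues run of 'b', length=2
  Position 3 ('c'): new char, reset run to 1
  Position 4 ('c'): continues run of 'c', length=2
  Position 5 ('a'): new char, reset run to 1
  Position 6 ('a'): continues run of 'a', length=2
  Position 7 ('a'): continues run of 'a', length=3
  Position 8 ('c'): new char, reset run to 1
  Position 9 ('b'): new char, reset run to 1
  Position 10 ('b'): continues run of 'b', length=2
Longest run: 'a' with length 3

3


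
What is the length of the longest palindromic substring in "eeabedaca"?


Input: "eeabedaca"
Checking substrings for palindromes:
  [6:9] "aca" (len 3) => palindrome
  [0:2] "ee" (len 2) => palindrome
Longest palindromic substring: "aca" with length 3

3


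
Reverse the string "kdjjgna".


Input: kdjjgna
Reading characters right to left:
  Position 6: 'a'
  Position 5: 'n'
  Position 4: 'g'
  Position 3: 'j'
  Position 2: 'j'
  Position 1: 'd'
  Position 0: 'k'
Reversed: angjjdk

angjjdk


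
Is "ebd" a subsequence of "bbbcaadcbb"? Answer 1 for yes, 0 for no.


Check if "ebd" is a subsequence of "bbbcaadcbb"
Greedy scan:
  Position 0 ('b'): no match needed
  Position 1 ('b'): no match needed
  Position 2 ('b'): no match needed
  Position 3 ('c'): no match needed
  Position 4 ('a'): no match needed
  Position 5 ('a'): no match needed
  Position 6 ('d'): no match needed
  Position 7 ('c'): no match needed
  Position 8 ('b'): no match needed
  Position 9 ('b'): no match needed
Only matched 0/3 characters => not a subsequence

0


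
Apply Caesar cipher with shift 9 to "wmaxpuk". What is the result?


Caesar cipher: shift "wmaxpuk" by 9
  'w' (pos 22) + 9 = pos 5 = 'f'
  'm' (pos 12) + 9 = pos 21 = 'v'
  'a' (pos 0) + 9 = pos 9 = 'j'
  'x' (pos 23) + 9 = pos 6 = 'g'
  'p' (pos 15) + 9 = pos 24 = 'y'
  'u' (pos 20) + 9 = pos 3 = 'd'
  'k' (pos 10) + 9 = pos 19 = 't'
Result: fvjgydt

fvjgydt


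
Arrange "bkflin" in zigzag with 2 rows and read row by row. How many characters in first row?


Zigzag "bkflin" into 2 rows:
Placing characters:
  'b' => row 0
  'k' => row 1
  'f' => row 0
  'l' => row 1
  'i' => row 0
  'n' => row 1
Rows:
  Row 0: "bfi"
  Row 1: "kln"
First row length: 3

3


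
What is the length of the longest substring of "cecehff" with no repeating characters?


Input: "cecehff"
Sliding window (track last position of each char):
  Position 0 ('c'): window [0,0] length 1 -- new best
  Position 1 ('e'): window [0,1] length 2 -- new best
  Position 2 ('c'): repeat (last at 0), move window start to 1
  Position 2 ('c'): window [1,2] length 2
  Position 3 ('e'): repeat (last at 1), move window start to 2
  Position 3 ('e'): window [2,3] length 2
  Position 4 ('h'): window [2,4] length 3 -- new best
  Position 5 ('f'): window [2,5] length 4 -- new best
  Position 6 ('f'): repeat (last at 5), move window start to 6
  Position 6 ('f'): window [6,6] length 1
Longest substring with no repeats: "cehf" with length 4

4


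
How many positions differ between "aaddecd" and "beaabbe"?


Comparing "aaddecd" and "beaabbe" position by position:
  Position 0: 'a' vs 'b' => DIFFER
  Position 1: 'a' vs 'e' => DIFFER
  Position 2: 'd' vs 'a' => DIFFER
  Position 3: 'd' vs 'a' => DIFFER
  Position 4: 'e' vs 'b' => DIFFER
  Position 5: 'c' vs 'b' => DIFFER
  Position 6: 'd' vs 'e' => DIFFER
Positions that differ: 7

7


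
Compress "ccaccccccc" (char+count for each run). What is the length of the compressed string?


Input: ccaccccccc
Runs:
  'c' x 2 => "c2"
  'a' x 1 => "a1"
  'c' x 7 => "c7"
Compressed: "c2a1c7"
Compressed length: 6

6


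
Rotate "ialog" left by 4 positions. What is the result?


Input: "ialog", rotate left by 4
First 4 characters: "ialo"
Remaining characters: "g"
Concatenate remaining + first: "g" + "ialo" = "gialo"

gialo


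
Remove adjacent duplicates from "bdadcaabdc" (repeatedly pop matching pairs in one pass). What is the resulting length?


Input: bdadcaabdc
Stack-based adjacent duplicate removal:
  Read 'b': push. Stack: b
  Read 'd': push. Stack: bd
  Read 'a': push. Stack: bda
  Read 'd': push. Stack: bdad
  Read 'c': push. Stack: bdadc
  Read 'a': push. Stack: bdadca
  Read 'a': matches stack top 'a' => pop. Stack: bdadc
  Read 'b': push. Stack: bdadcb
  Read 'd': push. Stack: bdadcbd
  Read 'c': push. Stack: bdadcbdc
Final stack: "bdadcbdc" (length 8)

8


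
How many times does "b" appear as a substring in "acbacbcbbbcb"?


Searching for "b" in "acbacbcbbbcb"
Scanning each position:
  Position 0: "a" => no
  Position 1: "c" => no
  Position 2: "b" => MATCH
  Position 3: "a" => no
  Position 4: "c" => no
  Position 5: "b" => MATCH
  Position 6: "c" => no
  Position 7: "b" => MATCH
  Position 8: "b" => MATCH
  Position 9: "b" => MATCH
  Position 10: "c" => no
  Position 11: "b" => MATCH
Total occurrences: 6

6


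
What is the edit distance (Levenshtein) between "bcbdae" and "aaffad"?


Computing edit distance: "bcbdae" -> "aaffad"
DP table:
           a    a    f    f    a    d
      0    1    2    3    4    5    6
  b   1    1    2    3    4    5    6
  c   2    2    2    3    4    5    6
  b   3    3    3    3    4    5    6
  d   4    4    4    4    4    5    5
  a   5    4    4    5    5    4    5
  e   6    5    5    5    6    5    5
Edit distance = dp[6][6] = 5

5


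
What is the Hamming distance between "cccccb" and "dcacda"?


Comparing "cccccb" and "dcacda" position by position:
  Position 0: 'c' vs 'd' => differ
  Position 1: 'c' vs 'c' => same
  Position 2: 'c' vs 'a' => differ
  Position 3: 'c' vs 'c' => same
  Position 4: 'c' vs 'd' => differ
  Position 5: 'b' vs 'a' => differ
Total differences (Hamming distance): 4

4


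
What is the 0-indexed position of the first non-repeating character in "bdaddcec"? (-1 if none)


Input: bdaddcec
Character frequencies:
  'a': 1
  'b': 1
  'c': 2
  'd': 3
  'e': 1
Scanning left to right for freq == 1:
  Position 0 ('b'): unique! => answer = 0

0


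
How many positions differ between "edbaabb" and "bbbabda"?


Comparing "edbaabb" and "bbbabda" position by position:
  Position 0: 'e' vs 'b' => DIFFER
  Position 1: 'd' vs 'b' => DIFFER
  Position 2: 'b' vs 'b' => same
  Position 3: 'a' vs 'a' => same
  Position 4: 'a' vs 'b' => DIFFER
  Position 5: 'b' vs 'd' => DIFFER
  Position 6: 'b' vs 'a' => DIFFER
Positions that differ: 5

5


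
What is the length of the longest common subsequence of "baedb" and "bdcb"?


LCS of "baedb" and "bdcb"
DP table:
           b    d    c    b
      0    0    0    0    0
  b   0    1    1    1    1
  a   0    1    1    1    1
  e   0    1    1    1    1
  d   0    1    2    2    2
  b   0    1    2    2    3
LCS length = dp[5][4] = 3

3


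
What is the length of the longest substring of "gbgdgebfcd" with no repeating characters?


Input: "gbgdgebfcd"
Sliding window (track last position of each char):
  Position 0 ('g'): window [0,0] length 1 -- new best
  Position 1 ('b'): window [0,1] length 2 -- new best
  Position 2 ('g'): repeat (last at 0), move window start to 1
  Position 2 ('g'): window [1,2] length 2
  Position 3 ('d'): window [1,3] length 3 -- new best
  Position 4 ('g'): repeat (last at 2), move window start to 3
  Position 4 ('g'): window [3,4] length 2
  Position 5 ('e'): window [3,5] length 3
  Position 6 ('b'): window [3,6] length 4 -- new best
  Position 7 ('f'): window [3,7] length 5 -- new best
  Position 8 ('c'): window [3,8] length 6 -- new best
  Position 9 ('d'): repeat (last at 3), move window start to 4
  Position 9 ('d'): window [4,9] length 6
Longest substring with no repeats: "dgebfc" with length 6

6


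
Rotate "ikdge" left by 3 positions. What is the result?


Input: "ikdge", rotate left by 3
First 3 characters: "ikd"
Remaining characters: "ge"
Concatenate remaining + first: "ge" + "ikd" = "geikd"

geikd


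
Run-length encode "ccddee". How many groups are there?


Input: ccddee
Scanning for consecutive runs:
  Group 1: 'c' x 2 (positions 0-1)
  Group 2: 'd' x 2 (positions 2-3)
  Group 3: 'e' x 2 (positions 4-5)
Total groups: 3

3


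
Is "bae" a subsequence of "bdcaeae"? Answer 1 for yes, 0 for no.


Check if "bae" is a subsequence of "bdcaeae"
Greedy scan:
  Position 0 ('b'): matches sub[0] = 'b'
  Position 1 ('d'): no match needed
  Position 2 ('c'): no match needed
  Position 3 ('a'): matches sub[1] = 'a'
  Position 4 ('e'): matches sub[2] = 'e'
  Position 5 ('a'): no match needed
  Position 6 ('e'): no match needed
All 3 characters matched => is a subsequence

1


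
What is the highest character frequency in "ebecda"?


Input: ebecda
Character counts:
  'a': 1
  'b': 1
  'c': 1
  'd': 1
  'e': 2
Maximum frequency: 2

2


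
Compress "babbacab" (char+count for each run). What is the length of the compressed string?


Input: babbacab
Runs:
  'b' x 1 => "b1"
  'a' x 1 => "a1"
  'b' x 2 => "b2"
  'a' x 1 => "a1"
  'c' x 1 => "c1"
  'a' x 1 => "a1"
  'b' x 1 => "b1"
Compressed: "b1a1b2a1c1a1b1"
Compressed length: 14

14


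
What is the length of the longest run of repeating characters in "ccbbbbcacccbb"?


Input: "ccbbbbcacccbb"
Scanning for longest run:
  Position 1 ('c'): continues run of 'c', length=2
  Position 2 ('b'): new char, reset run to 1
  Position 3 ('b'): continues run of 'b', length=2
  Position 4 ('b'): continues run of 'b', length=3
  Position 5 ('b'): continues run of 'b', length=4
  Position 6 ('c'): new char, reset run to 1
  Position 7 ('a'): new char, reset run to 1
  Position 8 ('c'): new char, reset run to 1
  Position 9 ('c'): continues run of 'c', length=2
  Position 10 ('c'): continues run of 'c', length=3
  Position 11 ('b'): new char, reset run to 1
  Position 12 ('b'): continues run of 'b', length=2
Longest run: 'b' with length 4

4


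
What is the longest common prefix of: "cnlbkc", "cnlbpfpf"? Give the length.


Words: cnlbkc, cnlbpfpf
  Position 0: all 'c' => match
  Position 1: all 'n' => match
  Position 2: all 'l' => match
  Position 3: all 'b' => match
  Position 4: ('k', 'p') => mismatch, stop
LCP = "cnlb" (length 4)

4


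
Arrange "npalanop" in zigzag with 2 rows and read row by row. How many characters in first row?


Zigzag "npalanop" into 2 rows:
Placing characters:
  'n' => row 0
  'p' => row 1
  'a' => row 0
  'l' => row 1
  'a' => row 0
  'n' => row 1
  'o' => row 0
  'p' => row 1
Rows:
  Row 0: "naao"
  Row 1: "plnp"
First row length: 4

4


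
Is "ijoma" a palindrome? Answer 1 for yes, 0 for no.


Input: ijoma
Reversed: amoji
  Compare pos 0 ('i') with pos 4 ('a'): MISMATCH
  Compare pos 1 ('j') with pos 3 ('m'): MISMATCH
Result: not a palindrome

0


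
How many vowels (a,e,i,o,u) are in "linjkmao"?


Input: linjkmao
Checking each character:
  'l' at position 0: consonant
  'i' at position 1: vowel (running total: 1)
  'n' at position 2: consonant
  'j' at position 3: consonant
  'k' at position 4: consonant
  'm' at position 5: consonant
  'a' at position 6: vowel (running total: 2)
  'o' at position 7: vowel (running total: 3)
Total vowels: 3

3


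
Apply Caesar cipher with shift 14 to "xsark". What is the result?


Caesar cipher: shift "xsark" by 14
  'x' (pos 23) + 14 = pos 11 = 'l'
  's' (pos 18) + 14 = pos 6 = 'g'
  'a' (pos 0) + 14 = pos 14 = 'o'
  'r' (pos 17) + 14 = pos 5 = 'f'
  'k' (pos 10) + 14 = pos 24 = 'y'
Result: lgofy

lgofy


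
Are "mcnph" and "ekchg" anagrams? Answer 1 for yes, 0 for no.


Strings: "mcnph", "ekchg"
Sorted first:  chmnp
Sorted second: ceghk
Differ at position 1: 'h' vs 'e' => not anagrams

0


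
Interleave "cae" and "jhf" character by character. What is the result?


Interleaving "cae" and "jhf":
  Position 0: 'c' from first, 'j' from second => "cj"
  Position 1: 'a' from first, 'h' from second => "ah"
  Position 2: 'e' from first, 'f' from second => "ef"
Result: cjahef

cjahef


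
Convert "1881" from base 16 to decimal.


Input: "1881" in base 16
Positional expansion:
  Digit '1' (value 1) x 16^3 = 4096
  Digit '8' (value 8) x 16^2 = 2048
  Digit '8' (value 8) x 16^1 = 128
  Digit '1' (value 1) x 16^0 = 1
Sum = 6273

6273


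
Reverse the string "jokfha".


Input: jokfha
Reading characters right to left:
  Position 5: 'a'
  Position 4: 'h'
  Position 3: 'f'
  Position 2: 'k'
  Position 1: 'o'
  Position 0: 'j'
Reversed: ahfkoj

ahfkoj


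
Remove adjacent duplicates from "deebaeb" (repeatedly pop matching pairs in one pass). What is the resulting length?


Input: deebaeb
Stack-based adjacent duplicate removal:
  Read 'd': push. Stack: d
  Read 'e': push. Stack: de
  Read 'e': matches stack top 'e' => pop. Stack: d
  Read 'b': push. Stack: db
  Read 'a': push. Stack: dba
  Read 'e': push. Stack: dbae
  Read 'b': push. Stack: dbaeb
Final stack: "dbaeb" (length 5)

5


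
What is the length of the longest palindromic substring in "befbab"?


Input: "befbab"
Checking substrings for palindromes:
  [3:6] "bab" (len 3) => palindrome
Longest palindromic substring: "bab" with length 3

3


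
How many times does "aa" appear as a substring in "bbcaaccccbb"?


Searching for "aa" in "bbcaaccccbb"
Scanning each position:
  Position 0: "bb" => no
  Position 1: "bc" => no
  Position 2: "ca" => no
  Position 3: "aa" => MATCH
  Position 4: "ac" => no
  Position 5: "cc" => no
  Position 6: "cc" => no
  Position 7: "cc" => no
  Position 8: "cb" => no
  Position 9: "bb" => no
Total occurrences: 1

1


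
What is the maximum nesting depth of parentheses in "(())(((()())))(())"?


Input: "(())(((()())))(())"
Tracking depth:
  Position 0 '(': depth becomes 1
  Position 1 '(': depth becomes 2
  Position 2 ')': depth becomes 1
  Position 3 ')': depth becomes 0
  Position 4 '(': depth becomes 1
  Position 5 '(': depth becomes 2
  Position 6 '(': depth becomes 3
  Position 7 '(': depth becomes 4
  Position 8 ')': depth becomes 3
  Position 9 '(': depth becomes 4
  Position 10 ')': depth becomes 3
  Position 11 ')': depth becomes 2
  Position 12 ')': depth becomes 1
  Position 13 ')': depth becomes 0
  Position 14 '(': depth becomes 1
  Position 15 '(': depth becomes 2
  Position 16 ')': depth becomes 1
  Position 17 ')': depth becomes 0
Maximum depth reached: 4

4


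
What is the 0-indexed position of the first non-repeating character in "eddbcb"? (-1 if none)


Input: eddbcb
Character frequencies:
  'b': 2
  'c': 1
  'd': 2
  'e': 1
Scanning left to right for freq == 1:
  Position 0 ('e'): unique! => answer = 0

0


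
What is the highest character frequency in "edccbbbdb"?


Input: edccbbbdb
Character counts:
  'b': 4
  'c': 2
  'd': 2
  'e': 1
Maximum frequency: 4

4


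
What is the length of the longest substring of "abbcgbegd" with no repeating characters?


Input: "abbcgbegd"
Sliding window (track last position of each char):
  Position 0 ('a'): window [0,0] length 1 -- new best
  Position 1 ('b'): window [0,1] length 2 -- new best
  Position 2 ('b'): repeat (last at 1), move window start to 2
  Position 2 ('b'): window [2,2] length 1
  Position 3 ('c'): window [2,3] length 2
  Position 4 ('g'): window [2,4] length 3 -- new best
  Position 5 ('b'): repeat (last at 2), move window start to 3
  Position 5 ('b'): window [3,5] length 3
  Position 6 ('e'): window [3,6] length 4 -- new best
  Position 7 ('g'): repeat (last at 4), move window start to 5
  Position 7 ('g'): window [5,7] length 3
  Position 8 ('d'): window [5,8] length 4
Longest substring with no repeats: "cgbe" with length 4

4


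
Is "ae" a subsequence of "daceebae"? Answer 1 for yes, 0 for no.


Check if "ae" is a subsequence of "daceebae"
Greedy scan:
  Position 0 ('d'): no match needed
  Position 1 ('a'): matches sub[0] = 'a'
  Position 2 ('c'): no match needed
  Position 3 ('e'): matches sub[1] = 'e'
  Position 4 ('e'): no match needed
  Position 5 ('b'): no match needed
  Position 6 ('a'): no match needed
  Position 7 ('e'): no match needed
All 2 characters matched => is a subsequence

1


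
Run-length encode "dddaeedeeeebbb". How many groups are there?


Input: dddaeedeeeebbb
Scanning for consecutive runs:
  Group 1: 'd' x 3 (positions 0-2)
  Group 2: 'a' x 1 (positions 3-3)
  Group 3: 'e' x 2 (positions 4-5)
  Group 4: 'd' x 1 (positions 6-6)
  Group 5: 'e' x 4 (positions 7-10)
  Group 6: 'b' x 3 (positions 11-13)
Total groups: 6

6


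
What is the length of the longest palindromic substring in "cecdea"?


Input: "cecdea"
Checking substrings for palindromes:
  [0:3] "cec" (len 3) => palindrome
Longest palindromic substring: "cec" with length 3

3


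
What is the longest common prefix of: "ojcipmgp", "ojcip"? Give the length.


Words: ojcipmgp, ojcip
  Position 0: all 'o' => match
  Position 1: all 'j' => match
  Position 2: all 'c' => match
  Position 3: all 'i' => match
  Position 4: all 'p' => match
LCP = "ojcip" (length 5)

5


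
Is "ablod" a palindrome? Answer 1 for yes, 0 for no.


Input: ablod
Reversed: dolba
  Compare pos 0 ('a') with pos 4 ('d'): MISMATCH
  Compare pos 1 ('b') with pos 3 ('o'): MISMATCH
Result: not a palindrome

0


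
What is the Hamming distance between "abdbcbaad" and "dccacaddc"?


Comparing "abdbcbaad" and "dccacaddc" position by position:
  Position 0: 'a' vs 'd' => differ
  Position 1: 'b' vs 'c' => differ
  Position 2: 'd' vs 'c' => differ
  Position 3: 'b' vs 'a' => differ
  Position 4: 'c' vs 'c' => same
  Position 5: 'b' vs 'a' => differ
  Position 6: 'a' vs 'd' => differ
  Position 7: 'a' vs 'd' => differ
  Position 8: 'd' vs 'c' => differ
Total differences (Hamming distance): 8

8


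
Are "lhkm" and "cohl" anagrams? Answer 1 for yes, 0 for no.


Strings: "lhkm", "cohl"
Sorted first:  hklm
Sorted second: chlo
Differ at position 0: 'h' vs 'c' => not anagrams

0


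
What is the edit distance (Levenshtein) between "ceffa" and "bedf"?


Computing edit distance: "ceffa" -> "bedf"
DP table:
           b    e    d    f
      0    1    2    3    4
  c   1    1    2    3    4
  e   2    2    1    2    3
  f   3    3    2    2    2
  f   4    4    3    3    2
  a   5    5    4    4    3
Edit distance = dp[5][4] = 3

3


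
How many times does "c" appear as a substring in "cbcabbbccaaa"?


Searching for "c" in "cbcabbbccaaa"
Scanning each position:
  Position 0: "c" => MATCH
  Position 1: "b" => no
  Position 2: "c" => MATCH
  Position 3: "a" => no
  Position 4: "b" => no
  Position 5: "b" => no
  Position 6: "b" => no
  Position 7: "c" => MATCH
  Position 8: "c" => MATCH
  Position 9: "a" => no
  Position 10: "a" => no
  Position 11: "a" => no
Total occurrences: 4

4


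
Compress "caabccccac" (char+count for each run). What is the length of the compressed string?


Input: caabccccac
Runs:
  'c' x 1 => "c1"
  'a' x 2 => "a2"
  'b' x 1 => "b1"
  'c' x 4 => "c4"
  'a' x 1 => "a1"
  'c' x 1 => "c1"
Compressed: "c1a2b1c4a1c1"
Compressed length: 12

12


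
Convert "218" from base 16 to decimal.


Input: "218" in base 16
Positional expansion:
  Digit '2' (value 2) x 16^2 = 512
  Digit '1' (value 1) x 16^1 = 16
  Digit '8' (value 8) x 16^0 = 8
Sum = 536

536


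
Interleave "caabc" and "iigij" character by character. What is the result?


Interleaving "caabc" and "iigij":
  Position 0: 'c' from first, 'i' from second => "ci"
  Position 1: 'a' from first, 'i' from second => "ai"
  Position 2: 'a' from first, 'g' from second => "ag"
  Position 3: 'b' from first, 'i' from second => "bi"
  Position 4: 'c' from first, 'j' from second => "cj"
Result: ciaiagbicj

ciaiagbicj


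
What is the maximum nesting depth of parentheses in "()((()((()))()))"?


Input: "()((()((()))()))"
Tracking depth:
  Position 0 '(': depth becomes 1
  Position 1 ')': depth becomes 0
  Position 2 '(': depth becomes 1
  Position 3 '(': depth becomes 2
  Position 4 '(': depth becomes 3
  Position 5 ')': depth becomes 2
  Position 6 '(': depth becomes 3
  Position 7 '(': depth becomes 4
  Position 8 '(': depth becomes 5
  Position 9 ')': depth becomes 4
  Position 10 ')': depth becomes 3
  Position 11 ')': depth becomes 2
  Position 12 '(': depth becomes 3
  Position 13 ')': depth becomes 2
  Position 14 ')': depth becomes 1
  Position 15 ')': depth becomes 0
Maximum depth reached: 5

5


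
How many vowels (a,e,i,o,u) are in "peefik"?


Input: peefik
Checking each character:
  'p' at position 0: consonant
  'e' at position 1: vowel (running total: 1)
  'e' at position 2: vowel (running total: 2)
  'f' at position 3: consonant
  'i' at position 4: vowel (running total: 3)
  'k' at position 5: consonant
Total vowels: 3

3


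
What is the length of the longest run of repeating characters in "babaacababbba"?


Input: "babaacababbba"
Scanning for longest run:
  Position 1 ('a'): new char, reset run to 1
  Position 2 ('b'): new char, reset run to 1
  Position 3 ('a'): new char, reset run to 1
  Position 4 ('a'): continues run of 'a', length=2
  Position 5 ('c'): new char, reset run to 1
  Position 6 ('a'): new char, reset run to 1
  Position 7 ('b'): new char, reset run to 1
  Position 8 ('a'): new char, reset run to 1
  Position 9 ('b'): new char, reset run to 1
  Position 10 ('b'): continues run of 'b', length=2
  Position 11 ('b'): continues run of 'b', length=3
  Position 12 ('a'): new char, reset run to 1
Longest run: 'b' with length 3

3


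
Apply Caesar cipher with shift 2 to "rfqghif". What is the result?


Caesar cipher: shift "rfqghif" by 2
  'r' (pos 17) + 2 = pos 19 = 't'
  'f' (pos 5) + 2 = pos 7 = 'h'
  'q' (pos 16) + 2 = pos 18 = 's'
  'g' (pos 6) + 2 = pos 8 = 'i'
  'h' (pos 7) + 2 = pos 9 = 'j'
  'i' (pos 8) + 2 = pos 10 = 'k'
  'f' (pos 5) + 2 = pos 7 = 'h'
Result: thsijkh

thsijkh


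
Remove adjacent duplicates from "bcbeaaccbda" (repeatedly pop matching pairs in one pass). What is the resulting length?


Input: bcbeaaccbda
Stack-based adjacent duplicate removal:
  Read 'b': push. Stack: b
  Read 'c': push. Stack: bc
  Read 'b': push. Stack: bcb
  Read 'e': push. Stack: bcbe
  Read 'a': push. Stack: bcbea
  Read 'a': matches stack top 'a' => pop. Stack: bcbe
  Read 'c': push. Stack: bcbec
  Read 'c': matches stack top 'c' => pop. Stack: bcbe
  Read 'b': push. Stack: bcbeb
  Read 'd': push. Stack: bcbebd
  Read 'a': push. Stack: bcbebda
Final stack: "bcbebda" (length 7)

7


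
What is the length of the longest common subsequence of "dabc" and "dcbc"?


LCS of "dabc" and "dcbc"
DP table:
           d    c    b    c
      0    0    0    0    0
  d   0    1    1    1    1
  a   0    1    1    1    1
  b   0    1    1    2    2
  c   0    1    2    2    3
LCS length = dp[4][4] = 3

3


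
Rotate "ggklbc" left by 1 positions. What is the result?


Input: "ggklbc", rotate left by 1
First 1 characters: "g"
Remaining characters: "gklbc"
Concatenate remaining + first: "gklbc" + "g" = "gklbcg"

gklbcg


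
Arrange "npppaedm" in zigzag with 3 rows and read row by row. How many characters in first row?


Zigzag "npppaedm" into 3 rows:
Placing characters:
  'n' => row 0
  'p' => row 1
  'p' => row 2
  'p' => row 1
  'a' => row 0
  'e' => row 1
  'd' => row 2
  'm' => row 1
Rows:
  Row 0: "na"
  Row 1: "ppem"
  Row 2: "pd"
First row length: 2

2


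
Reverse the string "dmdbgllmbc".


Input: dmdbgllmbc
Reading characters right to left:
  Position 9: 'c'
  Position 8: 'b'
  Position 7: 'm'
  Position 6: 'l'
  Position 5: 'l'
  Position 4: 'g'
  Position 3: 'b'
  Position 2: 'd'
  Position 1: 'm'
  Position 0: 'd'
Reversed: cbmllgbdmd

cbmllgbdmd


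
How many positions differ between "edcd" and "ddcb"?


Comparing "edcd" and "ddcb" position by position:
  Position 0: 'e' vs 'd' => DIFFER
  Position 1: 'd' vs 'd' => same
  Position 2: 'c' vs 'c' => same
  Position 3: 'd' vs 'b' => DIFFER
Positions that differ: 2

2


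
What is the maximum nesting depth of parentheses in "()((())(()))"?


Input: "()((())(()))"
Tracking depth:
  Position 0 '(': depth becomes 1
  Position 1 ')': depth becomes 0
  Position 2 '(': depth becomes 1
  Position 3 '(': depth becomes 2
  Position 4 '(': depth becomes 3
  Position 5 ')': depth becomes 2
  Position 6 ')': depth becomes 1
  Position 7 '(': depth becomes 2
  Position 8 '(': depth becomes 3
  Position 9 ')': depth becomes 2
  Position 10 ')': depth becomes 1
  Position 11 ')': depth becomes 0
Maximum depth reached: 3

3


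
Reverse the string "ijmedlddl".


Input: ijmedlddl
Reading characters right to left:
  Position 8: 'l'
  Position 7: 'd'
  Position 6: 'd'
  Position 5: 'l'
  Position 4: 'd'
  Position 3: 'e'
  Position 2: 'm'
  Position 1: 'j'
  Position 0: 'i'
Reversed: lddldemji

lddldemji


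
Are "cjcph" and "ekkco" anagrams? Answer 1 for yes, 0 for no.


Strings: "cjcph", "ekkco"
Sorted first:  cchjp
Sorted second: cekko
Differ at position 1: 'c' vs 'e' => not anagrams

0


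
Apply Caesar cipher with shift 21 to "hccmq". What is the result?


Caesar cipher: shift "hccmq" by 21
  'h' (pos 7) + 21 = pos 2 = 'c'
  'c' (pos 2) + 21 = pos 23 = 'x'
  'c' (pos 2) + 21 = pos 23 = 'x'
  'm' (pos 12) + 21 = pos 7 = 'h'
  'q' (pos 16) + 21 = pos 11 = 'l'
Result: cxxhl

cxxhl


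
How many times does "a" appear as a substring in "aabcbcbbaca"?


Searching for "a" in "aabcbcbbaca"
Scanning each position:
  Position 0: "a" => MATCH
  Position 1: "a" => MATCH
  Position 2: "b" => no
  Position 3: "c" => no
  Position 4: "b" => no
  Position 5: "c" => no
  Position 6: "b" => no
  Position 7: "b" => no
  Position 8: "a" => MATCH
  Position 9: "c" => no
  Position 10: "a" => MATCH
Total occurrences: 4

4


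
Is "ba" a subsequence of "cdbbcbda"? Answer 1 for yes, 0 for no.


Check if "ba" is a subsequence of "cdbbcbda"
Greedy scan:
  Position 0 ('c'): no match needed
  Position 1 ('d'): no match needed
  Position 2 ('b'): matches sub[0] = 'b'
  Position 3 ('b'): no match needed
  Position 4 ('c'): no match needed
  Position 5 ('b'): no match needed
  Position 6 ('d'): no match needed
  Position 7 ('a'): matches sub[1] = 'a'
All 2 characters matched => is a subsequence

1


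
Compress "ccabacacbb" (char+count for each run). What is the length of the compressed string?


Input: ccabacacbb
Runs:
  'c' x 2 => "c2"
  'a' x 1 => "a1"
  'b' x 1 => "b1"
  'a' x 1 => "a1"
  'c' x 1 => "c1"
  'a' x 1 => "a1"
  'c' x 1 => "c1"
  'b' x 2 => "b2"
Compressed: "c2a1b1a1c1a1c1b2"
Compressed length: 16

16


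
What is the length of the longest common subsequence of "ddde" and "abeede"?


LCS of "ddde" and "abeede"
DP table:
           a    b    e    e    d    e
      0    0    0    0    0    0    0
  d   0    0    0    0    0    1    1
  d   0    0    0    0    0    1    1
  d   0    0    0    0    0    1    1
  e   0    0    0    1    1    1    2
LCS length = dp[4][6] = 2

2


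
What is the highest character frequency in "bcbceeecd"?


Input: bcbceeecd
Character counts:
  'b': 2
  'c': 3
  'd': 1
  'e': 3
Maximum frequency: 3

3


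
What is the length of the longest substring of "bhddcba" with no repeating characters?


Input: "bhddcba"
Sliding window (track last position of each char):
  Position 0 ('b'): window [0,0] length 1 -- new best
  Position 1 ('h'): window [0,1] length 2 -- new best
  Position 2 ('d'): window [0,2] length 3 -- new best
  Position 3 ('d'): repeat (last at 2), move window start to 3
  Position 3 ('d'): window [3,3] length 1
  Position 4 ('c'): window [3,4] length 2
  Position 5 ('b'): window [3,5] length 3
  Position 6 ('a'): window [3,6] length 4 -- new best
Longest substring with no repeats: "dcba" with length 4

4


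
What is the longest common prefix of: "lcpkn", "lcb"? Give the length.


Words: lcpkn, lcb
  Position 0: all 'l' => match
  Position 1: all 'c' => match
  Position 2: ('p', 'b') => mismatch, stop
LCP = "lc" (length 2)

2


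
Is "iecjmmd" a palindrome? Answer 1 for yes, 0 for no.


Input: iecjmmd
Reversed: dmmjcei
  Compare pos 0 ('i') with pos 6 ('d'): MISMATCH
  Compare pos 1 ('e') with pos 5 ('m'): MISMATCH
  Compare pos 2 ('c') with pos 4 ('m'): MISMATCH
Result: not a palindrome

0


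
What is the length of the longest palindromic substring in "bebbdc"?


Input: "bebbdc"
Checking substrings for palindromes:
  [0:3] "beb" (len 3) => palindrome
  [2:4] "bb" (len 2) => palindrome
Longest palindromic substring: "beb" with length 3

3


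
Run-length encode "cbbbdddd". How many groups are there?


Input: cbbbdddd
Scanning for consecutive runs:
  Group 1: 'c' x 1 (positions 0-0)
  Group 2: 'b' x 3 (positions 1-3)
  Group 3: 'd' x 4 (positions 4-7)
Total groups: 3

3


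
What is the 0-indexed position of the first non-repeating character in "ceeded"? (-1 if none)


Input: ceeded
Character frequencies:
  'c': 1
  'd': 2
  'e': 3
Scanning left to right for freq == 1:
  Position 0 ('c'): unique! => answer = 0

0


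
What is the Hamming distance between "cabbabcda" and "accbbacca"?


Comparing "cabbabcda" and "accbbacca" position by position:
  Position 0: 'c' vs 'a' => differ
  Position 1: 'a' vs 'c' => differ
  Position 2: 'b' vs 'c' => differ
  Position 3: 'b' vs 'b' => same
  Position 4: 'a' vs 'b' => differ
  Position 5: 'b' vs 'a' => differ
  Position 6: 'c' vs 'c' => same
  Position 7: 'd' vs 'c' => differ
  Position 8: 'a' vs 'a' => same
Total differences (Hamming distance): 6

6


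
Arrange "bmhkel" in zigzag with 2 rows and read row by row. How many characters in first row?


Zigzag "bmhkel" into 2 rows:
Placing characters:
  'b' => row 0
  'm' => row 1
  'h' => row 0
  'k' => row 1
  'e' => row 0
  'l' => row 1
Rows:
  Row 0: "bhe"
  Row 1: "mkl"
First row length: 3

3


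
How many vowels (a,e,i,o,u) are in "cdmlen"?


Input: cdmlen
Checking each character:
  'c' at position 0: consonant
  'd' at position 1: consonant
  'm' at position 2: consonant
  'l' at position 3: consonant
  'e' at position 4: vowel (running total: 1)
  'n' at position 5: consonant
Total vowels: 1

1


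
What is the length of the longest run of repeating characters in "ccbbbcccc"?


Input: "ccbbbcccc"
Scanning for longest run:
  Position 1 ('c'): continues run of 'c', length=2
  Position 2 ('b'): new char, reset run to 1
  Position 3 ('b'): continues run of 'b', length=2
  Position 4 ('b'): continues run of 'b', length=3
  Position 5 ('c'): new char, reset run to 1
  Position 6 ('c'): continues run of 'c', length=2
  Position 7 ('c'): continues run of 'c', length=3
  Position 8 ('c'): continues run of 'c', length=4
Longest run: 'c' with length 4

4


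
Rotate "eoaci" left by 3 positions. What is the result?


Input: "eoaci", rotate left by 3
First 3 characters: "eoa"
Remaining characters: "ci"
Concatenate remaining + first: "ci" + "eoa" = "cieoa"

cieoa


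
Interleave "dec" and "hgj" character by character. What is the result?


Interleaving "dec" and "hgj":
  Position 0: 'd' from first, 'h' from second => "dh"
  Position 1: 'e' from first, 'g' from second => "eg"
  Position 2: 'c' from first, 'j' from second => "cj"
Result: dhegcj

dhegcj


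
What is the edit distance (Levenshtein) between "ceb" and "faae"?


Computing edit distance: "ceb" -> "faae"
DP table:
           f    a    a    e
      0    1    2    3    4
  c   1    1    2    3    4
  e   2    2    2    3    3
  b   3    3    3    3    4
Edit distance = dp[3][4] = 4

4


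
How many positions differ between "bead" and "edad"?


Comparing "bead" and "edad" position by position:
  Position 0: 'b' vs 'e' => DIFFER
  Position 1: 'e' vs 'd' => DIFFER
  Position 2: 'a' vs 'a' => same
  Position 3: 'd' vs 'd' => same
Positions that differ: 2

2


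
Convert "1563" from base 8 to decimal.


Input: "1563" in base 8
Positional expansion:
  Digit '1' (value 1) x 8^3 = 512
  Digit '5' (value 5) x 8^2 = 320
  Digit '6' (value 6) x 8^1 = 48
  Digit '3' (value 3) x 8^0 = 3
Sum = 883

883


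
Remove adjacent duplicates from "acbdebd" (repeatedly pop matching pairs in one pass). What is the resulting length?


Input: acbdebd
Stack-based adjacent duplicate removal:
  Read 'a': push. Stack: a
  Read 'c': push. Stack: ac
  Read 'b': push. Stack: acb
  Read 'd': push. Stack: acbd
  Read 'e': push. Stack: acbde
  Read 'b': push. Stack: acbdeb
  Read 'd': push. Stack: acbdebd
Final stack: "acbdebd" (length 7)

7


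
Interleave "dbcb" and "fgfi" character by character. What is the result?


Interleaving "dbcb" and "fgfi":
  Position 0: 'd' from first, 'f' from second => "df"
  Position 1: 'b' from first, 'g' from second => "bg"
  Position 2: 'c' from first, 'f' from second => "cf"
  Position 3: 'b' from first, 'i' from second => "bi"
Result: dfbgcfbi

dfbgcfbi


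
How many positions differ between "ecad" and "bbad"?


Comparing "ecad" and "bbad" position by position:
  Position 0: 'e' vs 'b' => DIFFER
  Position 1: 'c' vs 'b' => DIFFER
  Position 2: 'a' vs 'a' => same
  Position 3: 'd' vs 'd' => same
Positions that differ: 2

2


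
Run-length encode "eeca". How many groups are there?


Input: eeca
Scanning for consecutive runs:
  Group 1: 'e' x 2 (positions 0-1)
  Group 2: 'c' x 1 (positions 2-2)
  Group 3: 'a' x 1 (positions 3-3)
Total groups: 3

3


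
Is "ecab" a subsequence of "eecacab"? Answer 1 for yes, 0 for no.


Check if "ecab" is a subsequence of "eecacab"
Greedy scan:
  Position 0 ('e'): matches sub[0] = 'e'
  Position 1 ('e'): no match needed
  Position 2 ('c'): matches sub[1] = 'c'
  Position 3 ('a'): matches sub[2] = 'a'
  Position 4 ('c'): no match needed
  Position 5 ('a'): no match needed
  Position 6 ('b'): matches sub[3] = 'b'
All 4 characters matched => is a subsequence

1


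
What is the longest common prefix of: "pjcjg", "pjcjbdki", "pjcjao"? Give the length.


Words: pjcjg, pjcjbdki, pjcjao
  Position 0: all 'p' => match
  Position 1: all 'j' => match
  Position 2: all 'c' => match
  Position 3: all 'j' => match
  Position 4: ('g', 'b', 'a') => mismatch, stop
LCP = "pjcj" (length 4)

4


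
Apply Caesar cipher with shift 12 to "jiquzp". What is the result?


Caesar cipher: shift "jiquzp" by 12
  'j' (pos 9) + 12 = pos 21 = 'v'
  'i' (pos 8) + 12 = pos 20 = 'u'
  'q' (pos 16) + 12 = pos 2 = 'c'
  'u' (pos 20) + 12 = pos 6 = 'g'
  'z' (pos 25) + 12 = pos 11 = 'l'
  'p' (pos 15) + 12 = pos 1 = 'b'
Result: vucglb

vucglb


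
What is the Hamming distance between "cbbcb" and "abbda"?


Comparing "cbbcb" and "abbda" position by position:
  Position 0: 'c' vs 'a' => differ
  Position 1: 'b' vs 'b' => same
  Position 2: 'b' vs 'b' => same
  Position 3: 'c' vs 'd' => differ
  Position 4: 'b' vs 'a' => differ
Total differences (Hamming distance): 3

3


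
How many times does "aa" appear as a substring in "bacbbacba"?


Searching for "aa" in "bacbbacba"
Scanning each position:
  Position 0: "ba" => no
  Position 1: "ac" => no
  Position 2: "cb" => no
  Position 3: "bb" => no
  Position 4: "ba" => no
  Position 5: "ac" => no
  Position 6: "cb" => no
  Position 7: "ba" => no
Total occurrences: 0

0


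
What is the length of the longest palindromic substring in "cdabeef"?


Input: "cdabeef"
Checking substrings for palindromes:
  [4:6] "ee" (len 2) => palindrome
Longest palindromic substring: "ee" with length 2

2


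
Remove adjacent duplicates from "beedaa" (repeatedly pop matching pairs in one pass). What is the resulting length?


Input: beedaa
Stack-based adjacent duplicate removal:
  Read 'b': push. Stack: b
  Read 'e': push. Stack: be
  Read 'e': matches stack top 'e' => pop. Stack: b
  Read 'd': push. Stack: bd
  Read 'a': push. Stack: bda
  Read 'a': matches stack top 'a' => pop. Stack: bd
Final stack: "bd" (length 2)

2


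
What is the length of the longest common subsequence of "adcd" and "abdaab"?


LCS of "adcd" and "abdaab"
DP table:
           a    b    d    a    a    b
      0    0    0    0    0    0    0
  a   0    1    1    1    1    1    1
  d   0    1    1    2    2    2    2
  c   0    1    1    2    2    2    2
  d   0    1    1    2    2    2    2
LCS length = dp[4][6] = 2

2


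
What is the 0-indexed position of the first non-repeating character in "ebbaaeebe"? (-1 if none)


Input: ebbaaeebe
Character frequencies:
  'a': 2
  'b': 3
  'e': 4
Scanning left to right for freq == 1:
  Position 0 ('e'): freq=4, skip
  Position 1 ('b'): freq=3, skip
  Position 2 ('b'): freq=3, skip
  Position 3 ('a'): freq=2, skip
  Position 4 ('a'): freq=2, skip
  Position 5 ('e'): freq=4, skip
  Position 6 ('e'): freq=4, skip
  Position 7 ('b'): freq=3, skip
  Position 8 ('e'): freq=4, skip
  No unique character found => answer = -1

-1


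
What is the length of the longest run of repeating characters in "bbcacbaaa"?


Input: "bbcacbaaa"
Scanning for longest run:
  Position 1 ('b'): continues run of 'b', length=2
  Position 2 ('c'): new char, reset run to 1
  Position 3 ('a'): new char, reset run to 1
  Position 4 ('c'): new char, reset run to 1
  Position 5 ('b'): new char, reset run to 1
  Position 6 ('a'): new char, reset run to 1
  Position 7 ('a'): continues run of 'a', length=2
  Position 8 ('a'): continues run of 'a', length=3
Longest run: 'a' with length 3

3


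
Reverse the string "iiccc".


Input: iiccc
Reading characters right to left:
  Position 4: 'c'
  Position 3: 'c'
  Position 2: 'c'
  Position 1: 'i'
  Position 0: 'i'
Reversed: cccii

cccii


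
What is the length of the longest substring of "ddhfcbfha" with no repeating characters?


Input: "ddhfcbfha"
Sliding window (track last position of each char):
  Position 0 ('d'): window [0,0] length 1 -- new best
  Position 1 ('d'): repeat (last at 0), move window start to 1
  Position 1 ('d'): window [1,1] length 1
  Position 2 ('h'): window [1,2] length 2 -- new best
  Position 3 ('f'): window [1,3] length 3 -- new best
  Position 4 ('c'): window [1,4] length 4 -- new best
  Position 5 ('b'): window [1,5] length 5 -- new best
  Position 6 ('f'): repeat (last at 3), move window start to 4
  Position 6 ('f'): window [4,6] length 3
  Position 7 ('h'): window [4,7] length 4
  Position 8 ('a'): window [4,8] length 5
Longest substring with no repeats: "dhfcb" with length 5

5
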